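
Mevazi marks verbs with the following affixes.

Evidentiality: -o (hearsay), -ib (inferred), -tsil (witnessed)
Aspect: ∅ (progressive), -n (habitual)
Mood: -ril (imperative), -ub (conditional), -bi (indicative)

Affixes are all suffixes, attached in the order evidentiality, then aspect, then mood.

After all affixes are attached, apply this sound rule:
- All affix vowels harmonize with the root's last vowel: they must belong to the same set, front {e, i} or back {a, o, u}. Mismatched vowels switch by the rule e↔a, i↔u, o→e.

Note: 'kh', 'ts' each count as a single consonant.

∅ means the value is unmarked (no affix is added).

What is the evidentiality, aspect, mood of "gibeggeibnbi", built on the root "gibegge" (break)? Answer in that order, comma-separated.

Segment: gibegge-ib-n-bi.
evidentiality: -ib → inferred.
aspect: -n → habitual.
mood: -bi → indicative.

inferred, habitual, indicative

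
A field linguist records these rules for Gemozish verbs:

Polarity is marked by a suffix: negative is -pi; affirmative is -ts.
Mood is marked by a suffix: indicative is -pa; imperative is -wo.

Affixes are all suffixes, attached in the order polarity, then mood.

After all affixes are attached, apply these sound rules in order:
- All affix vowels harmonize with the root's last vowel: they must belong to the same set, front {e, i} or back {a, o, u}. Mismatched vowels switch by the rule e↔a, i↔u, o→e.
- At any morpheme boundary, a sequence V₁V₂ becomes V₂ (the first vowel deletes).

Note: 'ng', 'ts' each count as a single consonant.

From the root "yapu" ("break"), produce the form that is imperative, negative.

yapupuwo

Attach polarity negative -pi → yapupi.
Attach mood imperative -wo → yapupiwo.
Apply vowel harmony: yapupiwo → yapupuwo.
Vowel deletion: no change.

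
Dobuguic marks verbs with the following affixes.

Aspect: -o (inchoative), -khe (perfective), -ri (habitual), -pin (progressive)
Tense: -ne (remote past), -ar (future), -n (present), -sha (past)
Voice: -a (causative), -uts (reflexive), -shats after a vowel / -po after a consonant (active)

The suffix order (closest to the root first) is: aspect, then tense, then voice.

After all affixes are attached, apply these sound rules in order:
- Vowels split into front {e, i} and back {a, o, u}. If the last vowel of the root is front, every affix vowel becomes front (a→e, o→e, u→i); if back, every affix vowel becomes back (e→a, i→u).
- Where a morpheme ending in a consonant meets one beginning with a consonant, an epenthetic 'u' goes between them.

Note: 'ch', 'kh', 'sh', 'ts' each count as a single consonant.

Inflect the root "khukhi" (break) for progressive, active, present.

Attach aspect progressive -pin → khukhipin.
Attach tense present -n → khukhipinn.
Attach voice active -po (after consonant 'n') → khukhipinnpo.
Apply vowel harmony: khukhipinnpo → khukhipinnpe.
Apply epenthesis: khukhipinnpe → khukhipinunupe.

khukhipinunupe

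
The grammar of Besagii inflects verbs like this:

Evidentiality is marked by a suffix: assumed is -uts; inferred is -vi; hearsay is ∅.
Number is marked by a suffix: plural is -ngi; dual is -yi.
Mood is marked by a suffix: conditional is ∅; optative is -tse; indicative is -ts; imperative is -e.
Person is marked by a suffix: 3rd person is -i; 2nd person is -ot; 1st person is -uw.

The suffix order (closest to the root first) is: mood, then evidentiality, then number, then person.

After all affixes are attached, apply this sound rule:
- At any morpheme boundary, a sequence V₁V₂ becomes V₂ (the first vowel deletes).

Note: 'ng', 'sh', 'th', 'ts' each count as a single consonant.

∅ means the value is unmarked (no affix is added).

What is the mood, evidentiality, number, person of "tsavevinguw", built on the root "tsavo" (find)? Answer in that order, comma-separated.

imperative, inferred, plural, 1st person

Segment: tsavo-e-vi-ngi-uw.
mood: -e → imperative.
evidentiality: -vi → inferred.
number: -ngi → plural.
person: -uw → 1st person.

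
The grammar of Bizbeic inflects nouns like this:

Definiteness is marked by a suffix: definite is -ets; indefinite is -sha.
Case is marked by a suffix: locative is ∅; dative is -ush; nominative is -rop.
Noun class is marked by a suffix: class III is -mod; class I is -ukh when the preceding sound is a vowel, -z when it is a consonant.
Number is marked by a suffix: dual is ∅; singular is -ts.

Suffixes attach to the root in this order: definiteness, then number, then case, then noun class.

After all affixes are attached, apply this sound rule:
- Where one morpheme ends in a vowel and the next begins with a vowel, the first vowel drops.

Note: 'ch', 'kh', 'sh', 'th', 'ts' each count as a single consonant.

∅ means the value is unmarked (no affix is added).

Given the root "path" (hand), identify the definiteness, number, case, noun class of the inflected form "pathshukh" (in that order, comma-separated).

Segment: path-sha-ukh.
definiteness: -sha → indefinite.
number: ∅ → dual.
case: ∅ → locative.
noun class: -ukh/z → class I.

indefinite, dual, locative, class I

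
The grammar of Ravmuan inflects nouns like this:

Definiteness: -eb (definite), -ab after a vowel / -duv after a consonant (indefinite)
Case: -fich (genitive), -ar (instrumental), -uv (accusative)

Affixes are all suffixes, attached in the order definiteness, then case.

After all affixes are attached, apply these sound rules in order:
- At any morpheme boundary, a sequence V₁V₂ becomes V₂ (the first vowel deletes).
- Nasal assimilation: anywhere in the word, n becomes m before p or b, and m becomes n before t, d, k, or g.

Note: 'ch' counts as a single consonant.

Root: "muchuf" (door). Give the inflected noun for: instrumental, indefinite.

Attach definiteness indefinite -duv (after consonant 'f') → muchufduv.
Attach case instrumental -ar → muchufduvar.
Vowel deletion: no change.
Nasal assimilation: no change.

muchufduvar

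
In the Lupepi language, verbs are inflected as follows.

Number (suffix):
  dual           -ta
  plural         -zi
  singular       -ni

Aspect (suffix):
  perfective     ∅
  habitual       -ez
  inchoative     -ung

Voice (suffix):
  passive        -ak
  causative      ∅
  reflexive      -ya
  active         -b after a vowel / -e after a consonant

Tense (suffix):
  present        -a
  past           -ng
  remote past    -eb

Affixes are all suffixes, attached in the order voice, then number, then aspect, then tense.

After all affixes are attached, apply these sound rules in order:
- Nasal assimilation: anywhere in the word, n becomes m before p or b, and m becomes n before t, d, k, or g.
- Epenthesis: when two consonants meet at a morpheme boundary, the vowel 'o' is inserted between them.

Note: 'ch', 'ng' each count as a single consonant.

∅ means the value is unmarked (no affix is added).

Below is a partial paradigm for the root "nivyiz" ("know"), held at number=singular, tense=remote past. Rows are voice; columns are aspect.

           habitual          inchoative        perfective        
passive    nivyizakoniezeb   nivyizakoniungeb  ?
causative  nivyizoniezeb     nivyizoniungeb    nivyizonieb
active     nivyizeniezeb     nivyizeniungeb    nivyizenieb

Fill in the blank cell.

nivyizakonieb

Attach voice passive -ak → nivyizak.
Attach number singular -ni → nivyizakni.
aspect = perfective: zero marking, form stays nivyizakni.
Attach tense remote past -eb → nivyizaknieb.
Nasal assimilation: no change.
Apply epenthesis: nivyizaknieb → nivyizakonieb.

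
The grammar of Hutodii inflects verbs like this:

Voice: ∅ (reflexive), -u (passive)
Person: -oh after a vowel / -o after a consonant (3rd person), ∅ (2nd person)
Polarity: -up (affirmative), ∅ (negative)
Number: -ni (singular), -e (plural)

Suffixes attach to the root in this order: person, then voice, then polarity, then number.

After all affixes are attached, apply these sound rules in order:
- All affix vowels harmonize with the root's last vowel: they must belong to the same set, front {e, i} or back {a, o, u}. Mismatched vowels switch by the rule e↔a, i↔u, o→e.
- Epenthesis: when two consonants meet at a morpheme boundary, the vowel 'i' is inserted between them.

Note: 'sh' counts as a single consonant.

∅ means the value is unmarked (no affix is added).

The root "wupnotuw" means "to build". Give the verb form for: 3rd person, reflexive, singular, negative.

Attach person 3rd person -o (after consonant 'w') → wupnotuwo.
voice = reflexive: zero marking, form stays wupnotuwo.
polarity = negative: zero marking, form stays wupnotuwo.
Attach number singular -ni → wupnotuwoni.
Apply vowel harmony: wupnotuwoni → wupnotuwonu.
Epenthesis: no change.

wupnotuwonu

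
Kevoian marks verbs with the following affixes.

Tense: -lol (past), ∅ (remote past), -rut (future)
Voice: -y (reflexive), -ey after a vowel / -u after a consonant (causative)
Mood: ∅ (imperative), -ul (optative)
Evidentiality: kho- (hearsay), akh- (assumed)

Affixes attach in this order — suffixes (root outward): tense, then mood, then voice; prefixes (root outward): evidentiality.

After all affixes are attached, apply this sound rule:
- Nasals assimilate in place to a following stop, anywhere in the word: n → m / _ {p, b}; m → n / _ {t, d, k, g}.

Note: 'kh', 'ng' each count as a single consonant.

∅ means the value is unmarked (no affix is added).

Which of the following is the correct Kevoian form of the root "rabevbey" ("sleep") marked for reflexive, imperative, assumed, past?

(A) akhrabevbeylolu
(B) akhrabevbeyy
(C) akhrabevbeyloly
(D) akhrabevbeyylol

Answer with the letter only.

Attach tense past -lol → rabevbeylol.
mood = imperative: zero marking, form stays rabevbeylol.
Attach voice reflexive -y → rabevbeyloly.
Attach evidentiality assumed akh- → akhrabevbeyloly.
Nasal assimilation: no change.
So the correct form is akhrabevbeyloly, option (C).
(B) akhrabevbeyy is wrong: it uses remote past instead of past for tense.
(A) akhrabevbeylolu is wrong: it uses causative instead of reflexive for voice.
(D) akhrabevbeyylol is wrong: it has the affixes in the wrong order.

C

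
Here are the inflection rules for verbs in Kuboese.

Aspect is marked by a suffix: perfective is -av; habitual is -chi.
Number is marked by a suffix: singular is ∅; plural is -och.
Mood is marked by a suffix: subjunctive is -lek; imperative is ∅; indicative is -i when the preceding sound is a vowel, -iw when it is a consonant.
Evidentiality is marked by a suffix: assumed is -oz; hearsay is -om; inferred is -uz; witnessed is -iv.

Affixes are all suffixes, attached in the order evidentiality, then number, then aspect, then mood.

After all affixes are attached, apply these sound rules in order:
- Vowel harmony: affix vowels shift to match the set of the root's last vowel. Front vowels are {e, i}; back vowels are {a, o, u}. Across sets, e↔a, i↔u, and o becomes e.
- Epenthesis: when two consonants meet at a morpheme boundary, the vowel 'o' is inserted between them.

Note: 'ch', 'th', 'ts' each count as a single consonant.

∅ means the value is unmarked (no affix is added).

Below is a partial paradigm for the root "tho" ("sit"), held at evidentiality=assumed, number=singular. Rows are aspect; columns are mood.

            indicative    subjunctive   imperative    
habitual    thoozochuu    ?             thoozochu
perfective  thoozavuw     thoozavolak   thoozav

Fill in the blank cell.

Attach evidentiality assumed -oz → thooz.
number = singular: zero marking, form stays thooz.
Attach aspect habitual -chi → thoozchi.
Attach mood subjunctive -lek → thoozchilek.
Apply vowel harmony: thoozchilek → thoozchulak.
Apply epenthesis: thoozchulak → thoozochulak.

thoozochulak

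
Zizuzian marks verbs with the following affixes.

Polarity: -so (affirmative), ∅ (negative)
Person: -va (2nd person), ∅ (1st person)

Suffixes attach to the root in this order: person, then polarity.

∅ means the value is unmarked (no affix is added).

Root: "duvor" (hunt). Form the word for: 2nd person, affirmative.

Attach person 2nd person -va → duvorva.
Attach polarity affirmative -so → duvorvaso.

duvorvaso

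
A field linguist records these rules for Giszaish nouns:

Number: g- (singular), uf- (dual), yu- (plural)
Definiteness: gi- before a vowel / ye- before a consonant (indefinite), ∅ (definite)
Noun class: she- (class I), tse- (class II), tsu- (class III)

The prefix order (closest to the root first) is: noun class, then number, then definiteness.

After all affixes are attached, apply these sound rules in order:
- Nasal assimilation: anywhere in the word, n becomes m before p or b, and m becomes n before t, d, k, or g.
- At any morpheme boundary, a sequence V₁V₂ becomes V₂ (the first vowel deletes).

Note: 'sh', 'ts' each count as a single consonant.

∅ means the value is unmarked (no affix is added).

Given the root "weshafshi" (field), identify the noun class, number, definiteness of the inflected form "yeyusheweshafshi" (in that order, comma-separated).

class I, plural, indefinite

Segment: ye-yu-she-weshafshi.
noun class: she- → class I.
number: yu- → plural.
definiteness: gi/ye- → indefinite.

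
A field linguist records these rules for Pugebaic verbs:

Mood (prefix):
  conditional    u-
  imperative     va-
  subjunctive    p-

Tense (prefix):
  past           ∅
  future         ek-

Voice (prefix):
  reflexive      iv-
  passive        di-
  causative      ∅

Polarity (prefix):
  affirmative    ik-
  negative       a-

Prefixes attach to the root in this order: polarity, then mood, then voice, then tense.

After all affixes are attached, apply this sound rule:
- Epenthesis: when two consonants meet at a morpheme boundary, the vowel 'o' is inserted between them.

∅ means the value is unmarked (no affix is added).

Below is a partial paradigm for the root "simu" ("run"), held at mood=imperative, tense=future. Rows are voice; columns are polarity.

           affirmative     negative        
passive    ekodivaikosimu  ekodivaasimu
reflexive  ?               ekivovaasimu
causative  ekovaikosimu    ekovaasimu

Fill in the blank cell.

ekivovaikosimu

Attach polarity affirmative ik- → iksimu.
Attach mood imperative va- → vaiksimu.
Attach voice reflexive iv- → ivvaiksimu.
Attach tense future ek- → ekivvaiksimu.
Apply epenthesis: ekivvaiksimu → ekivovaikosimu.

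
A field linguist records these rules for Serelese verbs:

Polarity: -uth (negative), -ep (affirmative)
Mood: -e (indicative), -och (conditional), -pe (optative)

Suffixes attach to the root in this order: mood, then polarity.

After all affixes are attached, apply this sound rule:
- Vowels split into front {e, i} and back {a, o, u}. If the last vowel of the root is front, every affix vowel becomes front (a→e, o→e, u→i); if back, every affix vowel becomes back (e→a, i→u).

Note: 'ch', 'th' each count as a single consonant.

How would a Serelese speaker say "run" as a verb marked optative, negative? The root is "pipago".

Attach mood optative -pe → pipagope.
Attach polarity negative -uth → pipagopeuth.
Apply vowel harmony: pipagopeuth → pipagopauth.

pipagopauth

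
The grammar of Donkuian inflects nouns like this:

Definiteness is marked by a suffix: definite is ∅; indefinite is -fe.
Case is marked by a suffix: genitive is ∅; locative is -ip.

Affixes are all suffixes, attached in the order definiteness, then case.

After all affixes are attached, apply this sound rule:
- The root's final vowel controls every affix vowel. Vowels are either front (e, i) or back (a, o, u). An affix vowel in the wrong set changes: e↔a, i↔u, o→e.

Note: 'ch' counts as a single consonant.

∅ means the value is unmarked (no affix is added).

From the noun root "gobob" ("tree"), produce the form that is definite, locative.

gobobup

definiteness = definite: zero marking, form stays gobob.
Attach case locative -ip → gobobip.
Apply vowel harmony: gobobip → gobobup.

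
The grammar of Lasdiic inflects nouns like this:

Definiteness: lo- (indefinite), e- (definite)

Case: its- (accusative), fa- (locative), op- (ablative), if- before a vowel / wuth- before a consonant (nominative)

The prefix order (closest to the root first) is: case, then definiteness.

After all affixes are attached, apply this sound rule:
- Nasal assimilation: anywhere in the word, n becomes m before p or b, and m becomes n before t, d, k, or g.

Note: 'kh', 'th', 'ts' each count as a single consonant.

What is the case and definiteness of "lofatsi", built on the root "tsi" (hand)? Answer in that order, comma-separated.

locative, indefinite

Segment: lo-fa-tsi.
case: fa- → locative.
definiteness: lo- → indefinite.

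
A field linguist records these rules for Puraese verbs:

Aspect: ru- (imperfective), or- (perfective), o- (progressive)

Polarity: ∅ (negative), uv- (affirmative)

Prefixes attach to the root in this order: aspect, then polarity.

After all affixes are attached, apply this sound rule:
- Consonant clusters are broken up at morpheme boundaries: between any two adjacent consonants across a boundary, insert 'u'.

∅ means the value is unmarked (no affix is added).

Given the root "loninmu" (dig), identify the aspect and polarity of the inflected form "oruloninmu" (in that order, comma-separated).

Segment: or-loninmu.
aspect: or- → perfective.
polarity: ∅ → negative.

perfective, negative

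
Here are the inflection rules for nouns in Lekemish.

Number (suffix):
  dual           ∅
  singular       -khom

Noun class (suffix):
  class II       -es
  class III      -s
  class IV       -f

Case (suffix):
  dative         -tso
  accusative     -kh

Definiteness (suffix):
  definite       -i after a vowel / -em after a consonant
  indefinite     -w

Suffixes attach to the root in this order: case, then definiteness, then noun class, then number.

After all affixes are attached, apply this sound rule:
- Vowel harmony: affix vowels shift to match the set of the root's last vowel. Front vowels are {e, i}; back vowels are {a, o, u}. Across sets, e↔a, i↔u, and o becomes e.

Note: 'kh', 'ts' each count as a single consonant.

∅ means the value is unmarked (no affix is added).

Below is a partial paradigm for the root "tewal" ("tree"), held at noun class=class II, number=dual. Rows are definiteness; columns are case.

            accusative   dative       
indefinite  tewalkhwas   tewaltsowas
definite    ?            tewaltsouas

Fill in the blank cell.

Attach case accusative -kh → tewalkh.
Attach definiteness definite -em (after consonant 'kh') → tewalkhem.
Attach noun class class II -es → tewalkhemes.
number = dual: zero marking, form stays tewalkhemes.
Apply vowel harmony: tewalkhemes → tewalkhamas.

tewalkhamas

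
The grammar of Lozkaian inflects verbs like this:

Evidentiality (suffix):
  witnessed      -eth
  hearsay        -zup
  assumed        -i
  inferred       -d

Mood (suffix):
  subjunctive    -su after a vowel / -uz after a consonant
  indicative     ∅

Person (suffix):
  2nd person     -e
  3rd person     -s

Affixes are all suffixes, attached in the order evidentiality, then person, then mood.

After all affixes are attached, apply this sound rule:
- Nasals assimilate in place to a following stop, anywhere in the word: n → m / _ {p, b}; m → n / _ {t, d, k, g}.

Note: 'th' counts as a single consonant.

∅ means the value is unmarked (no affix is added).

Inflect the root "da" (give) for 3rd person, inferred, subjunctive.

dadsuz

Attach evidentiality inferred -d → dad.
Attach person 3rd person -s → dads.
Attach mood subjunctive -uz (after consonant 's') → dadsuz.
Nasal assimilation: no change.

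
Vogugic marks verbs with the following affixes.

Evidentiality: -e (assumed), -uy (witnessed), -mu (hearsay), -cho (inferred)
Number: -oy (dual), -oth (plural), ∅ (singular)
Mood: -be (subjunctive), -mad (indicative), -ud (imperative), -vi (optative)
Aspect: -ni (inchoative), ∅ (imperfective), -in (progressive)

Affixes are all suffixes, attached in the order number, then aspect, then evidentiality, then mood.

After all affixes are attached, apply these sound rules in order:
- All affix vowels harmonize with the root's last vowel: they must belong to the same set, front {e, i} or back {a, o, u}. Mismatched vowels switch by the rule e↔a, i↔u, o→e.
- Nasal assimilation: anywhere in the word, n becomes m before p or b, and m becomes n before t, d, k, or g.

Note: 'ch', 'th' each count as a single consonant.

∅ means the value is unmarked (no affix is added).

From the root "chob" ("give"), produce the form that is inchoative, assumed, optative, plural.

chobothnuavu

Attach number plural -oth → choboth.
Attach aspect inchoative -ni → chobothni.
Attach evidentiality assumed -e → chobothnie.
Attach mood optative -vi → chobothnievi.
Apply vowel harmony: chobothnievi → chobothnuavu.
Nasal assimilation: no change.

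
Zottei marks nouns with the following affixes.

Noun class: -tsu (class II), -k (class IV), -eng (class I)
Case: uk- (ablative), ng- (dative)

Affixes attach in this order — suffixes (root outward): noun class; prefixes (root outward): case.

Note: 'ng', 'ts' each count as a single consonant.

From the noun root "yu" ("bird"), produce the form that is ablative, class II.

Attach case ablative uk- → ukyu.
Attach noun class class II -tsu → ukyutsu.

ukyutsu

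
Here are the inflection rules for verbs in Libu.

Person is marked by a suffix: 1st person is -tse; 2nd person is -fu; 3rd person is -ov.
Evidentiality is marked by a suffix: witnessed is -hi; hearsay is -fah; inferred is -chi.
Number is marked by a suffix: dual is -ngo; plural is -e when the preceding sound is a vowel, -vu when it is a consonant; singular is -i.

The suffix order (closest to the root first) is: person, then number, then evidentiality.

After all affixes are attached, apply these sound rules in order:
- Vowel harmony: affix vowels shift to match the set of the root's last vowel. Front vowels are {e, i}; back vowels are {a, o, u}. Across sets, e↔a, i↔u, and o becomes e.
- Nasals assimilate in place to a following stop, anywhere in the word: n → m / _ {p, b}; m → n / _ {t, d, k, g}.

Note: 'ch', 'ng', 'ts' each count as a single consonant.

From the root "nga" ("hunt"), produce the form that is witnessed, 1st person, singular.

ngatsauhu

Attach person 1st person -tse → ngatse.
Attach number singular -i → ngatsei.
Attach evidentiality witnessed -hi → ngatseihi.
Apply vowel harmony: ngatseihi → ngatsauhu.
Nasal assimilation: no change.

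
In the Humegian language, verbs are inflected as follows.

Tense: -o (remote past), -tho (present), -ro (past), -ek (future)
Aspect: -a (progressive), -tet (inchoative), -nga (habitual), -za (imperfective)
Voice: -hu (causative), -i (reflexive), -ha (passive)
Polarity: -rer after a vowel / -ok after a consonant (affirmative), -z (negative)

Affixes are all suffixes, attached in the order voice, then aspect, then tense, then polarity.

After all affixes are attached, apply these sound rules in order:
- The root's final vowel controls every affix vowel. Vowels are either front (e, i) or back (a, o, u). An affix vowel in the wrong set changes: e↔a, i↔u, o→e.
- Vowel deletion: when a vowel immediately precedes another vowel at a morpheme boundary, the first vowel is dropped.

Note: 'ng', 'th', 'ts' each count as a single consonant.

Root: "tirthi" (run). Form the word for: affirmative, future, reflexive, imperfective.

tirthizekek

Attach voice reflexive -i → tirthii.
Attach aspect imperfective -za → tirthiiza.
Attach tense future -ek → tirthiizaek.
Attach polarity affirmative -ok (after consonant 'k') → tirthiizaekok.
Apply vowel harmony: tirthiizaekok → tirthiizeekek.
Apply vowel deletion: tirthiizeekek → tirthizekek.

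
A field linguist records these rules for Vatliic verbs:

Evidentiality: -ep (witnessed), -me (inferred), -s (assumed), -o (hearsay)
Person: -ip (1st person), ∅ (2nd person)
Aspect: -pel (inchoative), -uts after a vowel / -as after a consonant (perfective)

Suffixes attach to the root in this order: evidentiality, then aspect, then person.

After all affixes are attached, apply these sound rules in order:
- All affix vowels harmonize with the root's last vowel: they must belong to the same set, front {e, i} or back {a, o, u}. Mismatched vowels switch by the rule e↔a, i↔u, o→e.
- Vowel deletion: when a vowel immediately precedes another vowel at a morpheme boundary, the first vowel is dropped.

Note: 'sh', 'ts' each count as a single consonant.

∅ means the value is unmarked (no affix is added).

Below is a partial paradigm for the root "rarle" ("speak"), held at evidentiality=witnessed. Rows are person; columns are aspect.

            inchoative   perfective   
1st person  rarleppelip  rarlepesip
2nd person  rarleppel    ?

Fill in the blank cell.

Attach evidentiality witnessed -ep → rarleep.
Attach aspect perfective -as (after consonant 'p') → rarleepas.
person = 2nd person: zero marking, form stays rarleepas.
Apply vowel harmony: rarleepas → rarleepes.
Apply vowel deletion: rarleepes → rarlepes.

rarlepes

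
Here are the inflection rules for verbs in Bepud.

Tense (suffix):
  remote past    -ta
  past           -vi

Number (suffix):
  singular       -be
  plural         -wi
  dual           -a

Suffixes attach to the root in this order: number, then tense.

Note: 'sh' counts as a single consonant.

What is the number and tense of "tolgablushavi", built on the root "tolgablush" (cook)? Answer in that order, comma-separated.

Segment: tolgablush-a-vi.
number: -a → dual.
tense: -vi → past.

dual, past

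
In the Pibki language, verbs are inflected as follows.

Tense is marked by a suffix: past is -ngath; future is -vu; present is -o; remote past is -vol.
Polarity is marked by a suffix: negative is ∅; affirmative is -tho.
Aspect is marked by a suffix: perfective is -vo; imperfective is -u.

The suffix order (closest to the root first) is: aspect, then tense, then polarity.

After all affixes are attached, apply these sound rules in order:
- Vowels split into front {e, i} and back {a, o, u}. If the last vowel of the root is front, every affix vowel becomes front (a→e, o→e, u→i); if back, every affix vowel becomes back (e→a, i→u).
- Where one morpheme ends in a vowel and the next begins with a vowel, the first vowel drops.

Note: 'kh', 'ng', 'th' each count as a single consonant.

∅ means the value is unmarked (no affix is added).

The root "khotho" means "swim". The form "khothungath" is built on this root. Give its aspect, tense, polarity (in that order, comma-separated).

Segment: khotho-u-ngath.
aspect: -u → imperfective.
tense: -ngath → past.
polarity: ∅ → negative.

imperfective, past, negative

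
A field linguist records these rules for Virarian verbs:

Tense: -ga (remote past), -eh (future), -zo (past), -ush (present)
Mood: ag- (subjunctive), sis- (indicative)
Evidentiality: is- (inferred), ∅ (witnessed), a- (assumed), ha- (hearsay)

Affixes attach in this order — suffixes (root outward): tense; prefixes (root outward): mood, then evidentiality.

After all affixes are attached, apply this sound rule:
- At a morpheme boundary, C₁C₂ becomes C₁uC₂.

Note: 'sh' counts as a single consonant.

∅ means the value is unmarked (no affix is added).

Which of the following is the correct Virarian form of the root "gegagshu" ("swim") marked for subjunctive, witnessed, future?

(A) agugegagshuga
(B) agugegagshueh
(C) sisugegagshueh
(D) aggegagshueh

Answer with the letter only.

B

Attach mood subjunctive ag- → aggegagshu.
evidentiality = witnessed: zero marking, form stays aggegagshu.
Attach tense future -eh → aggegagshueh.
Apply epenthesis: aggegagshueh → agugegagshueh.
So the correct form is agugegagshueh, option (B).
(D) aggegagshueh is wrong: it fails to apply the sound rule(s).
(C) sisugegagshueh is wrong: it uses indicative instead of subjunctive for mood.
(A) agugegagshuga is wrong: it uses remote past instead of future for tense.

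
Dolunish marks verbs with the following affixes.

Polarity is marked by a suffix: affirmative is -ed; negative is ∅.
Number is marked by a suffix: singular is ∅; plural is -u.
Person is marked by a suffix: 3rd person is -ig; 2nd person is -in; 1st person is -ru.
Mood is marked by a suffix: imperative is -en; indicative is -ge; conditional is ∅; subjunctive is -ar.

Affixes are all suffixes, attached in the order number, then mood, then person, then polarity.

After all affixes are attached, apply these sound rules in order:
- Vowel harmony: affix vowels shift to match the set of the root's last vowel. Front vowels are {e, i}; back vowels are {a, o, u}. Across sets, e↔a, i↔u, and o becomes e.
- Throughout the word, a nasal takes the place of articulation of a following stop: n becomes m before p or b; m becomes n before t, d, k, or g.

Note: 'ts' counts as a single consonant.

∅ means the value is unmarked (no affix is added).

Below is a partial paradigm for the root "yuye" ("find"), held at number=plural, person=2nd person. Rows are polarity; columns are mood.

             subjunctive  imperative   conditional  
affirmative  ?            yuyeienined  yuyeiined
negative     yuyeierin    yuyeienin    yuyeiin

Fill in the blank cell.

Attach number plural -u → yuyeu.
Attach mood subjunctive -ar → yuyeuar.
Attach person 2nd person -in → yuyeuarin.
Attach polarity affirmative -ed → yuyeuarined.
Apply vowel harmony: yuyeuarined → yuyeierined.
Nasal assimilation: no change.

yuyeierined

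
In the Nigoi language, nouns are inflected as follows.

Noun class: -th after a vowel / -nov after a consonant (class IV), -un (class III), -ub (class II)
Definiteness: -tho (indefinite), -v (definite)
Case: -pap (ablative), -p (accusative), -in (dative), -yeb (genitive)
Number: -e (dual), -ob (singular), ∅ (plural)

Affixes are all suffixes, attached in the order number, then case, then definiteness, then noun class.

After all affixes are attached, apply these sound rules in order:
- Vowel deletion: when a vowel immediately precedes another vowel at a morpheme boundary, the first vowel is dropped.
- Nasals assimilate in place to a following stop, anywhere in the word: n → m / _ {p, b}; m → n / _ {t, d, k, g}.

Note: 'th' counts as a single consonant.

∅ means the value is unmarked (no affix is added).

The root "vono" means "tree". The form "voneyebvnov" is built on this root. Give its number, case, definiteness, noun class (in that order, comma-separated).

dual, genitive, definite, class IV

Segment: vono-e-yeb-v-nov.
number: -e → dual.
case: -yeb → genitive.
definiteness: -v → definite.
noun class: -th/nov → class IV.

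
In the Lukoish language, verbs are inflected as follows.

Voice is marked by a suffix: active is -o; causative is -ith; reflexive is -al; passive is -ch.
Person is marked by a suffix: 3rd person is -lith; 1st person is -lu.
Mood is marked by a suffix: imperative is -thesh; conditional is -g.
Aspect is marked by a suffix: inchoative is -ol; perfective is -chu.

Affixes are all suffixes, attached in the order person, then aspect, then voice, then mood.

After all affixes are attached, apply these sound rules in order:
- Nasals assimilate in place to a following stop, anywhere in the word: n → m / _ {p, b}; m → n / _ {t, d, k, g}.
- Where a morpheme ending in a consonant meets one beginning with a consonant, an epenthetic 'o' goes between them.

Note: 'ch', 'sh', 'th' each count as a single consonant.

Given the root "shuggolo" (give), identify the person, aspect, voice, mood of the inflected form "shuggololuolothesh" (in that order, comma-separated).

Segment: shuggolo-lu-ol-o-thesh.
person: -lu → 1st person.
aspect: -ol → inchoative.
voice: -o → active.
mood: -thesh → imperative.

1st person, inchoative, active, imperative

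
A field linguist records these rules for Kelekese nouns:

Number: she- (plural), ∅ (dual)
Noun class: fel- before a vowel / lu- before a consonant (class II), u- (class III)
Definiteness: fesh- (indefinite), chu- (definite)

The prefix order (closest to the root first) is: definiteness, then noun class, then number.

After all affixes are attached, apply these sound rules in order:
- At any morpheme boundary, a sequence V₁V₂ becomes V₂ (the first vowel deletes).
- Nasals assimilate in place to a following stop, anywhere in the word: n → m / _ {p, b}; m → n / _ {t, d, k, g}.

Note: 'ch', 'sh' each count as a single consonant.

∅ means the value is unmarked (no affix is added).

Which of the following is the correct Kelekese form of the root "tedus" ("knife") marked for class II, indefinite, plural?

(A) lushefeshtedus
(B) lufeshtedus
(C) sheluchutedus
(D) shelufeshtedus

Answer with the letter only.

D

Attach definiteness indefinite fesh- → feshtedus.
Attach noun class class II lu- (before consonant 'f') → lufeshtedus.
Attach number plural she- → shelufeshtedus.
Vowel deletion: no change.
Nasal assimilation: no change.
So the correct form is shelufeshtedus, option (D).
(A) lushefeshtedus is wrong: it has the affixes in the wrong order.
(B) lufeshtedus is wrong: it uses dual instead of plural for number.
(C) sheluchutedus is wrong: it uses definite instead of indefinite for definiteness.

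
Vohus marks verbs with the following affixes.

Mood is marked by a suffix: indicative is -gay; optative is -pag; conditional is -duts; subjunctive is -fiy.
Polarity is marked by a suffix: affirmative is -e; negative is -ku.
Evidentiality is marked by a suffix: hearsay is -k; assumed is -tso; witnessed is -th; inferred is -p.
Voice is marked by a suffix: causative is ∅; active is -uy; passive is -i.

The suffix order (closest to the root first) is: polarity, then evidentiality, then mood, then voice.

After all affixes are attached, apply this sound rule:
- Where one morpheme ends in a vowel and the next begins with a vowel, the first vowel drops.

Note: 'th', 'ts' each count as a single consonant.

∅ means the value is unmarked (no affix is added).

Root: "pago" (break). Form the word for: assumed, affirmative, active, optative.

pagetsopaguy

Attach polarity affirmative -e → pagoe.
Attach evidentiality assumed -tso → pagoetso.
Attach mood optative -pag → pagoetsopag.
Attach voice active -uy → pagoetsopaguy.
Apply vowel deletion: pagoetsopaguy → pagetsopaguy.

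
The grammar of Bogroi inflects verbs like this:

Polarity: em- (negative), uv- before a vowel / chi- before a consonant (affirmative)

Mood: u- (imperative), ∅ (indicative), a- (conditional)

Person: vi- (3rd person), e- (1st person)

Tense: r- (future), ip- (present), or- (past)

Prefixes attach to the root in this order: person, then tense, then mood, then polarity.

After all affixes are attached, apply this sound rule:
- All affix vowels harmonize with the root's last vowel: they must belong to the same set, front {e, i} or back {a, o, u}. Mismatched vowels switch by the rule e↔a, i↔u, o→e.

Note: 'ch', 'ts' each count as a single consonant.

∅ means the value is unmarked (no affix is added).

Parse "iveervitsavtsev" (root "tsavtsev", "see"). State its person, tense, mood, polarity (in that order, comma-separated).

Segment: uv-a-or-vi-tsavtsev.
person: vi- → 3rd person.
tense: or- → past.
mood: a- → conditional.
polarity: uv/chi- → affirmative.

3rd person, past, conditional, affirmative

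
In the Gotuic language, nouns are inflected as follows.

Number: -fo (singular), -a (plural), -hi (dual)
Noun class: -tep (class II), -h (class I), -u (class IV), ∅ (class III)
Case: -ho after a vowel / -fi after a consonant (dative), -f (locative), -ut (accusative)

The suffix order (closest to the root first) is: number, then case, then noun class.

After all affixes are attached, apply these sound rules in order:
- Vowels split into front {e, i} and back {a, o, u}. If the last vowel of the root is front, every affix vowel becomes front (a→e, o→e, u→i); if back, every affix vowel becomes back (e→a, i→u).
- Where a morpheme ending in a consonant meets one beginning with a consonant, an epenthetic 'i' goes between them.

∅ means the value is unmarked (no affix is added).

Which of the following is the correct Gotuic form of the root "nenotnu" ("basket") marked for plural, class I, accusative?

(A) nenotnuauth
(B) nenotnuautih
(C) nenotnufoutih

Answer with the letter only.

B

Attach number plural -a → nenotnua.
Attach case accusative -ut → nenotnuaut.
Attach noun class class I -h → nenotnuauth.
Vowel harmony: no change.
Apply epenthesis: nenotnuauth → nenotnuautih.
So the correct form is nenotnuautih, option (B).
(C) nenotnufoutih is wrong: it uses singular instead of plural for number.
(A) nenotnuauth is wrong: it fails to apply the sound rule(s).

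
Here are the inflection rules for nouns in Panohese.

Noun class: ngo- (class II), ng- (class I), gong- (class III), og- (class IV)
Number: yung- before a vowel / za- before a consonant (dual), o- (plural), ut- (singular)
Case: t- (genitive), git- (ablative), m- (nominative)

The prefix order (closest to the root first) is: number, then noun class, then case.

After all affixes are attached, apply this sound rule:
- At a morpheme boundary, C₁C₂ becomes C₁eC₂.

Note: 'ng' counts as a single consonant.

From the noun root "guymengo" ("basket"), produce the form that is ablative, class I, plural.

gitengoguymengo

Attach number plural o- → oguymengo.
Attach noun class class I ng- → ngoguymengo.
Attach case ablative git- → gitngoguymengo.
Apply epenthesis: gitngoguymengo → gitengoguymengo.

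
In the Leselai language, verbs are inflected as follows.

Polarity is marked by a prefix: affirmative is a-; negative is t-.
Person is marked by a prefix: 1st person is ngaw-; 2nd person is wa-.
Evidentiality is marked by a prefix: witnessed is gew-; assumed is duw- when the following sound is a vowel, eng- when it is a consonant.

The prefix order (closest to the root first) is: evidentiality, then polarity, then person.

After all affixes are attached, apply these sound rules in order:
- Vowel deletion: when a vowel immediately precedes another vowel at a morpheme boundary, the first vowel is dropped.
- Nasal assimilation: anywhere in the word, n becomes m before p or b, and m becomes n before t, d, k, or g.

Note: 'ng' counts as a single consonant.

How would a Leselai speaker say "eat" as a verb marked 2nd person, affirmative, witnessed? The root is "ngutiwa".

Attach evidentiality witnessed gew- → gewngutiwa.
Attach polarity affirmative a- → agewngutiwa.
Attach person 2nd person wa- → waagewngutiwa.
Apply vowel deletion: waagewngutiwa → wagewngutiwa.
Nasal assimilation: no change.

wagewngutiwa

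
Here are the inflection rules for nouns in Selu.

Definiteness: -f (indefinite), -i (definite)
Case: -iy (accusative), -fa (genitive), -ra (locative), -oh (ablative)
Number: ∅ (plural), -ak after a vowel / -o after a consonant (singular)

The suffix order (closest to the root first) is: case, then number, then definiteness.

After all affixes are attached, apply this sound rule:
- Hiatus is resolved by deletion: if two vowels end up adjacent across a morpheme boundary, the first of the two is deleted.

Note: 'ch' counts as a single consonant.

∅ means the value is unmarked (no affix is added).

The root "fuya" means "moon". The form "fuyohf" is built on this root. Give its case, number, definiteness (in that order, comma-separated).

ablative, plural, indefinite

Segment: fuya-oh-f.
case: -oh → ablative.
number: ∅ → plural.
definiteness: -f → indefinite.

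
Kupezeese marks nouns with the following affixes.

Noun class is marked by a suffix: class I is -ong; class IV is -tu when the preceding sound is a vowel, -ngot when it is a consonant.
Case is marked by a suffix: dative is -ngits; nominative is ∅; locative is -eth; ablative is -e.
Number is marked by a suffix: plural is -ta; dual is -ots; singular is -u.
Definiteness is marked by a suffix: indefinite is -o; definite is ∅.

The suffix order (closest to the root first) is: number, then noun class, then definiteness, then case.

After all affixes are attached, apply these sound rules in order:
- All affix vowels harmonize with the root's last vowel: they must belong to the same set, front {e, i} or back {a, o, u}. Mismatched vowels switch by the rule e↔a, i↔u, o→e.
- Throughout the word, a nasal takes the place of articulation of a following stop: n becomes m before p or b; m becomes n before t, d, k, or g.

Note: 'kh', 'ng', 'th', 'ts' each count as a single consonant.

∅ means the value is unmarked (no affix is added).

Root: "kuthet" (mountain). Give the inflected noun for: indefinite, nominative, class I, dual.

kuthetetsenge

Attach number dual -ots → kuthetots.
Attach noun class class I -ong → kuthetotsong.
Attach definiteness indefinite -o → kuthetotsongo.
case = nominative: zero marking, form stays kuthetotsongo.
Apply vowel harmony: kuthetotsongo → kuthetetsenge.
Nasal assimilation: no change.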